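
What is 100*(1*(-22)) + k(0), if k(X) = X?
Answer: -2200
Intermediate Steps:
100*(1*(-22)) + k(0) = 100*(1*(-22)) + 0 = 100*(-22) + 0 = -2200 + 0 = -2200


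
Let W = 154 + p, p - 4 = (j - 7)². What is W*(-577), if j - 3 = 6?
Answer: -93474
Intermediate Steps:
j = 9 (j = 3 + 6 = 9)
p = 8 (p = 4 + (9 - 7)² = 4 + 2² = 4 + 4 = 8)
W = 162 (W = 154 + 8 = 162)
W*(-577) = 162*(-577) = -93474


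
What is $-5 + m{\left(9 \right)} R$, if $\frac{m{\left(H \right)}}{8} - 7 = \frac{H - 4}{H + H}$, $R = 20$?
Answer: $\frac{10435}{9} \approx 1159.4$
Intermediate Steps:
$m{\left(H \right)} = 56 + \frac{4 \left(-4 + H\right)}{H}$ ($m{\left(H \right)} = 56 + 8 \frac{H - 4}{H + H} = 56 + 8 \frac{-4 + H}{2 H} = 56 + \frac{4 \left(-4 + H\right)}{H}$)
$-5 + m{\left(9 \right)} R = -5 + \left(60 - \frac{16}{9}\right) 20 = -5 + \frac{524}{9} \cdot 20 = -5 + \frac{10480}{9} = \frac{10435}{9}$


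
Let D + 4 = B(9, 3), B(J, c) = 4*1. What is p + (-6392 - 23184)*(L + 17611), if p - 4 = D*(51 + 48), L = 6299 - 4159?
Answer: -584155572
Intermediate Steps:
B(J, c) = 4
D = 0 (D = -4 + 4 = 0)
L = 2140
p = 4 (p = 4 + 0*(51 + 48) = 4 + 0*99 = 4 + 0 = 4)
p + (-6392 - 23184)*(L + 17611) = 4 + (-6392 - 23184)*(2140 + 17611) = 4 - 29576*19751 = 4 - 584155576 = -584155572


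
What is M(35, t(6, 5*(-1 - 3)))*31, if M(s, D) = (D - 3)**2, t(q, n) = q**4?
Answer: 51827319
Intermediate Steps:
M(s, D) = (-3 + D)**2
M(35, t(6, 5*(-1 - 3)))*31 = (-3 + 6**4)**2*31 = (-3 + 1296)**2*31 = 1293**2*31 = 1671849*31 = 51827319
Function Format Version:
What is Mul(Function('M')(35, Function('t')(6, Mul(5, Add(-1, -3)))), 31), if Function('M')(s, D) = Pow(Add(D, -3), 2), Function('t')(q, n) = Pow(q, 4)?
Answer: 51827319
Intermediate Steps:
Function('M')(s, D) = Pow(Add(-3, D), 2)
Mul(Function('M')(35, Function('t')(6, Mul(5, Add(-1, -3)))), 31) = Mul(Pow(Add(-3, Pow(6, 4)), 2), 31) = Mul(Pow(Add(-3, 1296), 2), 31) = Mul(Pow(1293, 2), 31) = Mul(1671849, 31) = 51827319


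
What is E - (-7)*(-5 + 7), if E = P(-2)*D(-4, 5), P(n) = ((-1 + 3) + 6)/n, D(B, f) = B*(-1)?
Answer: -2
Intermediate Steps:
D(B, f) = -B
P(n) = 8/n (P(n) = (2 + 6)/n = 8/n)
E = -16 (E = (8/(-2))*(-1*(-4)) = (8*(-½))*4 = -4*4 = -16)
E - (-7)*(-5 + 7) = -16 - (-7)*(-5 + 7) = -16 - (-7)*2 = -16 - 1*(-14) = -16 + 14 = -2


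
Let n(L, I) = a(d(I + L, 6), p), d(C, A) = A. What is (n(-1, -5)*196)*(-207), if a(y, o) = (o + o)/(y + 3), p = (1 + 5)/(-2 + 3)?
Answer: -54096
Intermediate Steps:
p = 6 (p = 6/1 = 6*1 = 6)
a(y, o) = 2*o/(3 + y) (a(y, o) = (2*o)/(3 + y) = 2*o/(3 + y))
n(L, I) = 4/3 (n(L, I) = 2*6/(3 + 6) = 2*6/9 = 2*6*(1/9) = 4/3)
(n(-1, -5)*196)*(-207) = ((4/3)*196)*(-207) = (784/3)*(-207) = -54096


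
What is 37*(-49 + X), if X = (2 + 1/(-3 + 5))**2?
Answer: -6327/4 ≈ -1581.8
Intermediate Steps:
X = 25/4 (X = (2 + 1/2)**2 = (5/2)**2 = 25/4 ≈ 6.2500)
37*(-49 + X) = 37*(-49 + 25/4) = 37*(-171/4) = -6327/4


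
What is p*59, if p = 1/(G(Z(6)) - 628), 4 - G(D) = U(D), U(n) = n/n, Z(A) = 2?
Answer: -59/625 ≈ -0.094400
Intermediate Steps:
U(n) = 1
G(D) = 3 (G(D) = 4 - 1*1 = 4 - 1 = 3)
p = -1/625 (p = 1/(3 - 628) = 1/(-625) = -1/625 ≈ -0.0016000)
p*59 = -1/625*59 = -59/625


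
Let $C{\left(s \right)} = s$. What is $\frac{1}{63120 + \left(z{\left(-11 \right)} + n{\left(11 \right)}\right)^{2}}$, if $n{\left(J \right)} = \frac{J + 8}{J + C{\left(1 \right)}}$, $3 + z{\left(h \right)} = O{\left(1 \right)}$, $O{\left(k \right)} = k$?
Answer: $\frac{144}{9089305} \approx 1.5843 \cdot 10^{-5}$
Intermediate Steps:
$z{\left(h \right)} = -2$ ($z{\left(h \right)} = -3 + 1 = -2$)
$n{\left(J \right)} = \frac{8 + J}{1 + J}$ ($n{\left(J \right)} = \frac{J + 8}{J + 1} = \frac{8 + J}{1 + J}$)
$\frac{1}{63120 + \left(z{\left(-11 \right)} + n{\left(11 \right)}\right)^{2}} = \frac{1}{63120 + \left(-2 + \frac{8 + 11}{1 + 11}\right)^{2}} = \frac{1}{63120 + \left(-2 + \frac{1}{12} \cdot 19\right)^{2}} = \frac{1}{63120 + \left(-2 + \frac{19}{12}\right)^{2}} = \frac{1}{63120 + \left(- \frac{5}{12}\right)^{2}} = \frac{1}{63120 + \frac{25}{144}} = \frac{1}{\frac{9089305}{144}} = \frac{144}{9089305}$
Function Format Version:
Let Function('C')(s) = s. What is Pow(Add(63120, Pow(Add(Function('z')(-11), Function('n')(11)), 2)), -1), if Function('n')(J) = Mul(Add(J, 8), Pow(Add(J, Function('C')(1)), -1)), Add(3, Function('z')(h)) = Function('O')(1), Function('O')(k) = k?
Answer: Rational(144, 9089305) ≈ 1.5843e-5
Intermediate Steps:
Function('z')(h) = -2 (Function('z')(h) = Add(-3, 1) = -2)
Function('n')(J) = Mul(Pow(Add(1, J), -1), Add(8, J)) (Function('n')(J) = Mul(Add(J, 8), Pow(Add(J, 1), -1)) = Mul(Add(8, J), Pow(Add(1, J), -1)) = Mul(Pow(Add(1, J), -1), Add(8, J)))
Pow(Add(63120, Pow(Add(Function('z')(-11), Function('n')(11)), 2)), -1) = Pow(Add(63120, Pow(Add(-2, Mul(Pow(Add(1, 11), -1), Add(8, 11))), 2)), -1) = Pow(Add(63120, Pow(Add(-2, Mul(Pow(12, -1), 19)), 2)), -1) = Pow(Add(63120, Pow(Add(-2, Mul(Rational(1, 12), 19)), 2)), -1) = Pow(Add(63120, Pow(Add(-2, Rational(19, 12)), 2)), -1) = Pow(Add(63120, Pow(Rational(-5, 12), 2)), -1) = Pow(Add(63120, Rational(25, 144)), -1) = Pow(Rational(9089305, 144), -1) = Rational(144, 9089305)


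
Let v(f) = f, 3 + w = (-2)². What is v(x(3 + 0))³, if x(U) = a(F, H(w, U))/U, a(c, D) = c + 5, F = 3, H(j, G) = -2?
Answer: 512/27 ≈ 18.963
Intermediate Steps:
w = 1 (w = -3 + (-2)² = -3 + 4 = 1)
a(c, D) = 5 + c
x(U) = 8/U (x(U) = (5 + 3)/U = 8/U)
v(x(3 + 0))³ = (8/(3 + 0))³ = (8/3)³ = 512/27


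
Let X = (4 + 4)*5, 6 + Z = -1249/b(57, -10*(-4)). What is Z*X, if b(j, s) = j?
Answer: -63640/57 ≈ -1116.5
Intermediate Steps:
Z = -1591/57 (Z = -6 - 1249/57 = -1591/57 ≈ -27.912)
X = 40 (X = 8*5 = 40)
Z*X = -1591/57*40 = -63640/57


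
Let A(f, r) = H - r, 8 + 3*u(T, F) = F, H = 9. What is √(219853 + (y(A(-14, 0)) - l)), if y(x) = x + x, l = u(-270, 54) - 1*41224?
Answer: √2349717/3 ≈ 510.96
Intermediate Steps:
u(T, F) = -8/3 + F/3
A(f, r) = 9 - r
l = -123626/3 (l = (-8/3 + (⅓)*54) - 1*41224 = (-8/3 + 18) - 41224 = 46/3 - 41224 = -123626/3 ≈ -41209.)
y(x) = 2*x
√(219853 + (y(A(-14, 0)) - l)) = √(219853 + (2*(9 - 1*0) - 1*(-123626/3))) = √(219853 + (2*(9 + 0) + 123626/3)) = √(219853 + (2*9 + 123626/3)) = √(219853 + (18 + 123626/3)) = √(219853 + 123680/3) = √(783239/3) = √2349717/3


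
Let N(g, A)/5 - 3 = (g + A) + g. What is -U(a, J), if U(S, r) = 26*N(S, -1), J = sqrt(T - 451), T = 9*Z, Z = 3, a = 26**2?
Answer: -176020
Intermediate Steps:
a = 676
T = 27 (T = 9*3 = 27)
N(g, A) = 15 + 5*A + 10*g (N(g, A) = 15 + 5*((g + A) + g) = 15 + 5*((A + g) + g) = 15 + 5*(A + 2*g) = 15 + (5*A + 10*g) = 15 + 5*A + 10*g)
J = 2*I*sqrt(106) (J = sqrt(27 - 451) = sqrt(-424) = 2*I*sqrt(106) ≈ 20.591*I)
U(S, r) = 260 + 260*S (U(S, r) = 26*(15 + 5*(-1) + 10*S) = 26*(15 - 5 + 10*S) = 26*(10 + 10*S) = 260 + 260*S)
-U(a, J) = -(260 + 260*676) = -(260 + 175760) = -1*176020 = -176020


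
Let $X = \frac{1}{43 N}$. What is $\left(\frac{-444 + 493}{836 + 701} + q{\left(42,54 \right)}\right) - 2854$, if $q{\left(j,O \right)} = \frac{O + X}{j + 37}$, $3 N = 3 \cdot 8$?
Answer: $- \frac{119180302775}{41769512} \approx -2853.3$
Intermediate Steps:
$N = 8$ ($N = \frac{3 \cdot 8}{3} = \frac{1}{3} \cdot 24 = 8$)
$X = \frac{1}{344}$ ($X = \frac{1}{43 \cdot 8} = \frac{1}{43} \cdot \frac{1}{8} = \frac{1}{344} \approx 0.002907$)
$q{\left(j,O \right)} = \frac{\frac{1}{344} + O}{37 + j}$ ($q{\left(j,O \right)} = \frac{O + \frac{1}{344}}{j + 37} = \frac{\frac{1}{344} + O}{37 + j}$)
$\left(\frac{-444 + 493}{836 + 701} + q{\left(42,54 \right)}\right) - 2854 = \left(\frac{-444 + 493}{836 + 701} + \frac{\frac{1}{344} + 54}{37 + 42}\right) - 2854 = \left(\frac{49}{1537} + \frac{1}{79} \cdot \frac{18577}{344}\right) - 2854 = \left(49 \cdot \frac{1}{1537} + \frac{1}{79} \cdot \frac{18577}{344}\right) - 2854 = \left(\frac{49}{1537} + \frac{18577}{27176}\right) - 2854 = \frac{29884473}{41769512} - 2854 = - \frac{119180302775}{41769512}$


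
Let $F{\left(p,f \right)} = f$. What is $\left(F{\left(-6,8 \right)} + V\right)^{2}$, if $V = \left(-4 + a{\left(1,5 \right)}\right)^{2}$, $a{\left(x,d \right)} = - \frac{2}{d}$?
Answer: $\frac{467856}{625} \approx 748.57$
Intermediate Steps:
$V = \frac{484}{25}$ ($V = \left(-4 - \frac{2}{5}\right)^{2} = \left(- \frac{22}{5}\right)^{2} = \frac{484}{25} \approx 19.36$)
$\left(F{\left(-6,8 \right)} + V\right)^{2} = \left(8 + \frac{484}{25}\right)^{2} = \left(\frac{684}{25}\right)^{2} = \frac{467856}{625}$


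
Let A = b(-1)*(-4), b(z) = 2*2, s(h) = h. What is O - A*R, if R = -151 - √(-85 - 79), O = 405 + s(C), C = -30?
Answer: -2041 - 32*I*√41 ≈ -2041.0 - 204.9*I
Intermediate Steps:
O = 375 (O = 405 - 30 = 375)
b(z) = 4
A = -16 (A = 4*(-4) = -16)
R = -151 - 2*I*√41 (R = -151 - √(-164) = -151 - 2*I*√41 ≈ -151.0 - 12.806*I)
O - A*R = 375 - (-16)*(-151 - 2*I*√41) = 375 - (2416 + 32*I*√41) = 375 + (-2416 - 32*I*√41) = -2041 - 32*I*√41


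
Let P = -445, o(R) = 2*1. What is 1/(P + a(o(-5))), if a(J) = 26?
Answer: -1/419 ≈ -0.0023866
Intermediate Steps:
o(R) = 2
1/(P + a(o(-5))) = 1/(-445 + 26) = 1/(-419) = -1/419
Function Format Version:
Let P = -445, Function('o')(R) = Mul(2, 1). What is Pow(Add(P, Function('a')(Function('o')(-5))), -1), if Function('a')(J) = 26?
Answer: Rational(-1, 419) ≈ -0.0023866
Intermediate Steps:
Function('o')(R) = 2
Pow(Add(P, Function('a')(Function('o')(-5))), -1) = Pow(Add(-445, 26), -1) = Pow(-419, -1) = Rational(-1, 419)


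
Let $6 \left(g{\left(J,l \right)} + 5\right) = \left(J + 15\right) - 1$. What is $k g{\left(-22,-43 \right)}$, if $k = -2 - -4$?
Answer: $- \frac{38}{3} \approx -12.667$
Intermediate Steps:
$g{\left(J,l \right)} = - \frac{8}{3} + \frac{J}{6}$ ($g{\left(J,l \right)} = -5 + \frac{\left(J + 15\right) - 1}{6} = -5 + \frac{\left(15 + J\right) - 1}{6} = -5 + \frac{14 + J}{6} = -5 + \left(\frac{7}{3} + \frac{J}{6}\right) = - \frac{8}{3} + \frac{J}{6}$)
$k = 2$ ($k = -2 + 4 = 2$)
$k g{\left(-22,-43 \right)} = 2 \left(- \frac{8}{3} + \frac{1}{6} \left(-22\right)\right) = 2 \left(- \frac{8}{3} - \frac{11}{3}\right) = 2 \left(- \frac{19}{3}\right) = - \frac{38}{3}$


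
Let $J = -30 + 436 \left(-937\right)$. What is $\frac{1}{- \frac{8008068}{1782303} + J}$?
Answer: $- \frac{594101}{242729762118} \approx -2.4476 \cdot 10^{-6}$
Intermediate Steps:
$J = -408562$ ($J = -30 - 408532 = -408562$)
$\frac{1}{- \frac{8008068}{1782303} + J} = \frac{1}{- \frac{8008068}{1782303} - 408562} = \frac{1}{\left(-8008068\right) \frac{1}{1782303} - 408562} = \frac{1}{- \frac{2669356}{594101} - 408562} = \frac{1}{- \frac{242729762118}{594101}} = - \frac{594101}{242729762118}$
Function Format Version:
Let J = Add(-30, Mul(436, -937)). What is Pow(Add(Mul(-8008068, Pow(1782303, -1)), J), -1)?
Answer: Rational(-594101, 242729762118) ≈ -2.4476e-6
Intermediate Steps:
J = -408562 (J = Add(-30, -408532) = -408562)
Pow(Add(Mul(-8008068, Pow(1782303, -1)), J), -1) = Pow(Add(Mul(-8008068, Pow(1782303, -1)), -408562), -1) = Pow(Add(Mul(-8008068, Rational(1, 1782303)), -408562), -1) = Pow(Add(Rational(-2669356, 594101), -408562), -1) = Pow(Rational(-242729762118, 594101), -1) = Rational(-594101, 242729762118)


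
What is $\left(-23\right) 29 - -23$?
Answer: $-644$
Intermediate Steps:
$\left(-23\right) 29 - -23 = -667 + 23 = -644$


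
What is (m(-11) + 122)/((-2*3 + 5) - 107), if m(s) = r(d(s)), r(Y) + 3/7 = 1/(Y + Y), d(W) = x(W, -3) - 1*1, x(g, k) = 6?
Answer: -2839/2520 ≈ -1.1266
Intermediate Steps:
d(W) = 5 (d(W) = 6 - 1*1 = 6 - 1 = 5)
r(Y) = -3/7 + 1/(2*Y) (r(Y) = -3/7 + 1/(Y + Y) = -3/7 + 1/(2*Y))
m(s) = -23/70 (m(s) = (1/14)*(7 - 6*5)/5 = (1/14)*(1/5)*(7 - 30) = (1/14)*(1/5)*(-23) = -23/70)
(m(-11) + 122)/((-2*3 + 5) - 107) = (-23/70 + 122)/((-2*3 + 5) - 107) = 8517/(70*((-6 + 5) - 107)) = 8517/(70*(-1 - 107)) = (8517/70)/(-108) = (8517/70)*(-1/108) = -2839/2520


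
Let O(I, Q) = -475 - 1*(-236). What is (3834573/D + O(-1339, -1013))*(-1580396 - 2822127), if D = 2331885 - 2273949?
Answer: 14692879002171/19312 ≈ 7.6082e+8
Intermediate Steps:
D = 57936
O(I, Q) = -239 (O(I, Q) = -475 + 236 = -239)
(3834573/D + O(-1339, -1013))*(-1580396 - 2822127) = (3834573/57936 - 239)*(-1580396 - 2822127) = (3834573*(1/57936) - 239)*(-4402523) = (1278191/19312 - 239)*(-4402523) = -3337377/19312*(-4402523) = 14692879002171/19312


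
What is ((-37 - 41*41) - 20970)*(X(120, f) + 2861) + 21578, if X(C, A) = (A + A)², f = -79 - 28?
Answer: -1103908438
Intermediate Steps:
f = -107
X(C, A) = 4*A² (X(C, A) = (2*A)² = 4*A²)
((-37 - 41*41) - 20970)*(X(120, f) + 2861) + 21578 = ((-37 - 41*41) - 20970)*(4*(-107)² + 2861) + 21578 = ((-37 - 1681) - 20970)*(4*11449 + 2861) + 21578 = (-1718 - 20970)*(45796 + 2861) + 21578 = -22688*48657 + 21578 = -1103930016 + 21578 = -1103908438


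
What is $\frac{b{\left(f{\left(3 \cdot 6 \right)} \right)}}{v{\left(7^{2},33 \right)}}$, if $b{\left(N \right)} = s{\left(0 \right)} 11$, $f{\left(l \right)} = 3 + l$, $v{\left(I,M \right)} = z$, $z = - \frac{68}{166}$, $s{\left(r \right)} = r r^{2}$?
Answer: $0$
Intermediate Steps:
$s{\left(r \right)} = r^{3}$
$z = - \frac{34}{83}$ ($z = \left(-68\right) \frac{1}{166} = - \frac{34}{83} \approx -0.40964$)
$v{\left(I,M \right)} = - \frac{34}{83}$
$b{\left(N \right)} = 0$ ($b{\left(N \right)} = 0^{3} \cdot 11 = 0 \cdot 11 = 0$)
$\frac{b{\left(f{\left(3 \cdot 6 \right)} \right)}}{v{\left(7^{2},33 \right)}} = \frac{0}{- \frac{34}{83}} = 0 \left(- \frac{83}{34}\right) = 0$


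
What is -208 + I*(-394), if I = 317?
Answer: -125106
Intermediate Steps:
-208 + I*(-394) = -208 + 317*(-394) = -208 - 124898 = -125106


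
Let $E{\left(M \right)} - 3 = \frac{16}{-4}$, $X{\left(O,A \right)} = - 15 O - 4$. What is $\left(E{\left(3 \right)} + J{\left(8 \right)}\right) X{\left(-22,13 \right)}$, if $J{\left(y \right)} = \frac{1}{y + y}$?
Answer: $- \frac{2445}{8} \approx -305.63$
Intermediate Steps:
$X{\left(O,A \right)} = -4 - 15 O$
$J{\left(y \right)} = \frac{1}{2 y}$
$E{\left(M \right)} = -1$ ($E{\left(M \right)} = 3 + \frac{16}{-4} = 3 + 16 \left(- \frac{1}{4}\right) = 3 - 4 = -1$)
$\left(E{\left(3 \right)} + J{\left(8 \right)}\right) X{\left(-22,13 \right)} = \left(-1 + \frac{1}{2 \cdot 8}\right) \left(-4 - -330\right) = \left(-1 + \frac{1}{2} \cdot \frac{1}{8}\right) \left(-4 + 330\right) = \left(-1 + \frac{1}{16}\right) 326 = \left(- \frac{15}{16}\right) 326 = - \frac{2445}{8}$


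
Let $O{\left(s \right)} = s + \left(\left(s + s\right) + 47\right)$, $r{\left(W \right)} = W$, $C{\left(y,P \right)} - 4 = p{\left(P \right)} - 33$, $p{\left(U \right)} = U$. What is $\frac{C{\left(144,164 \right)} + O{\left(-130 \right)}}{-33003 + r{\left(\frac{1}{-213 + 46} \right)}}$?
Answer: $\frac{17368}{2755751} \approx 0.0063025$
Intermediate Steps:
$C{\left(y,P \right)} = -29 + P$ ($C{\left(y,P \right)} = 4 + \left(P - 33\right) = 4 + \left(-33 + P\right) = -29 + P$)
$O{\left(s \right)} = 47 + 3 s$ ($O{\left(s \right)} = s + \left(2 s + 47\right) = s + \left(47 + 2 s\right) = 47 + 3 s$)
$\frac{C{\left(144,164 \right)} + O{\left(-130 \right)}}{-33003 + r{\left(\frac{1}{-213 + 46} \right)}} = \frac{\left(-29 + 164\right) + \left(47 + 3 \left(-130\right)\right)}{-33003 + \frac{1}{-213 + 46}} = \frac{135 + \left(47 - 390\right)}{-33003 + \frac{1}{-167}} = \frac{135 - 343}{-33003 - \frac{1}{167}} = - \frac{208}{- \frac{5511502}{167}} = \left(-208\right) \left(- \frac{167}{5511502}\right) = \frac{17368}{2755751}$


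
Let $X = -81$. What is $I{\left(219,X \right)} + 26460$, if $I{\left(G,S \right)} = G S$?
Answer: $8721$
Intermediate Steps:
$I{\left(219,X \right)} + 26460 = 219 \left(-81\right) + 26460 = -17739 + 26460 = 8721$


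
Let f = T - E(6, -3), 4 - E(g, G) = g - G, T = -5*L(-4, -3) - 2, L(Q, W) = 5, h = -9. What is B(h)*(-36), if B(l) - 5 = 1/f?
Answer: -1962/11 ≈ -178.36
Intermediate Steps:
T = -27 (T = -5*5 - 2 = -25 - 2 = -27)
E(g, G) = 4 + G - g (E(g, G) = 4 - (g - G) = 4 + (G - g) = 4 + G - g)
f = -22 (f = -27 - (4 - 3 - 1*6) = -27 - (4 - 3 - 6) = -27 - 1*(-5) = -27 + 5 = -22)
B(l) = 109/22 (B(l) = 5 + 1/(-22) = 5 - 1/22 = 109/22)
B(h)*(-36) = (109/22)*(-36) = -1962/11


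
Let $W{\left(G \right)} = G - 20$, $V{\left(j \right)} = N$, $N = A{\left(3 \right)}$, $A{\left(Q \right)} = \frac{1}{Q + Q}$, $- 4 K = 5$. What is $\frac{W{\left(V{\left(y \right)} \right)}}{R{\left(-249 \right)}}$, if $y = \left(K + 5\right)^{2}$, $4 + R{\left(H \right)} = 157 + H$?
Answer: $\frac{119}{576} \approx 0.2066$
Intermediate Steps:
$K = - \frac{5}{4}$ ($K = \left(- \frac{1}{4}\right) 5 = - \frac{5}{4} \approx -1.25$)
$R{\left(H \right)} = 153 + H$ ($R{\left(H \right)} = -4 + \left(157 + H\right) = 153 + H$)
$y = \frac{225}{16}$ ($y = \left(- \frac{5}{4} + 5\right)^{2} = \left(\frac{15}{4}\right)^{2} = \frac{225}{16} \approx 14.063$)
$A{\left(Q \right)} = \frac{1}{2 Q}$
$N = \frac{1}{6}$ ($N = \frac{1}{2 \cdot 3} = \frac{1}{2} \cdot \frac{1}{3} = \frac{1}{6} \approx 0.16667$)
$V{\left(j \right)} = \frac{1}{6}$
$W{\left(G \right)} = -20 + G$
$\frac{W{\left(V{\left(y \right)} \right)}}{R{\left(-249 \right)}} = \frac{-20 + \frac{1}{6}}{153 - 249} = - \frac{119}{6 \left(-96\right)} = \left(- \frac{119}{6}\right) \left(- \frac{1}{96}\right) = \frac{119}{576}$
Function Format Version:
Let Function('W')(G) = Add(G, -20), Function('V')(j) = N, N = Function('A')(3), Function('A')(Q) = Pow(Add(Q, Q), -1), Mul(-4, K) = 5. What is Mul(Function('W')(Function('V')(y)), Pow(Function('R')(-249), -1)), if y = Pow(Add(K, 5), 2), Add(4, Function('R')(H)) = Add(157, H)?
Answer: Rational(119, 576) ≈ 0.20660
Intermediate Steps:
K = Rational(-5, 4) (K = Mul(Rational(-1, 4), 5) = Rational(-5, 4) ≈ -1.2500)
Function('R')(H) = Add(153, H) (Function('R')(H) = Add(-4, Add(157, H)) = Add(153, H))
y = Rational(225, 16) (y = Pow(Add(Rational(-5, 4), 5), 2) = Pow(Rational(15, 4), 2) = Rational(225, 16) ≈ 14.063)
Function('A')(Q) = Mul(Rational(1, 2), Pow(Q, -1)) (Function('A')(Q) = Pow(Mul(2, Q), -1) = Mul(Rational(1, 2), Pow(Q, -1)))
N = Rational(1, 6) (N = Mul(Rational(1, 2), Pow(3, -1)) = Mul(Rational(1, 2), Rational(1, 3)) = Rational(1, 6) ≈ 0.16667)
Function('V')(j) = Rational(1, 6)
Function('W')(G) = Add(-20, G)
Mul(Function('W')(Function('V')(y)), Pow(Function('R')(-249), -1)) = Mul(Add(-20, Rational(1, 6)), Pow(Add(153, -249), -1)) = Mul(Rational(-119, 6), Pow(-96, -1)) = Mul(Rational(-119, 6), Rational(-1, 96)) = Rational(119, 576)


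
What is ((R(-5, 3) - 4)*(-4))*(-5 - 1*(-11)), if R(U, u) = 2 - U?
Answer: -72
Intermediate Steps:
((R(-5, 3) - 4)*(-4))*(-5 - 1*(-11)) = (((2 - 1*(-5)) - 4)*(-4))*(-5 - 1*(-11)) = (((2 + 5) - 4)*(-4))*(-5 + 11) = ((7 - 4)*(-4))*6 = (3*(-4))*6 = -12*6 = -72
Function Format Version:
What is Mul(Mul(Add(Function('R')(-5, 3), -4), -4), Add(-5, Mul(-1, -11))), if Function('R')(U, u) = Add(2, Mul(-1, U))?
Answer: -72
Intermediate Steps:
Mul(Mul(Add(Function('R')(-5, 3), -4), -4), Add(-5, Mul(-1, -11))) = Mul(Mul(Add(Add(2, Mul(-1, -5)), -4), -4), Add(-5, Mul(-1, -11))) = Mul(Mul(Add(Add(2, 5), -4), -4), Add(-5, 11)) = Mul(Mul(Add(7, -4), -4), 6) = Mul(Mul(3, -4), 6) = Mul(-12, 6) = -72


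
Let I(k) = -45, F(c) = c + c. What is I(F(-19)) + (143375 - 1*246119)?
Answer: -102789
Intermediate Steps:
F(c) = 2*c
I(F(-19)) + (143375 - 1*246119) = -45 + (143375 - 1*246119) = -45 + (143375 - 246119) = -45 - 102744 = -102789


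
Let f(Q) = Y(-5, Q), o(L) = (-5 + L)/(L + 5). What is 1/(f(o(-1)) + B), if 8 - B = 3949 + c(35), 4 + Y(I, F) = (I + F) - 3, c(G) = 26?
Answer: -2/7961 ≈ -0.00025122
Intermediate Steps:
o(L) = (-5 + L)/(5 + L)
Y(I, F) = -7 + F + I (Y(I, F) = -4 + ((I + F) - 3) = -4 + ((F + I) - 3) = -4 + (-3 + F + I) = -7 + F + I)
f(Q) = -12 + Q (f(Q) = -7 + Q - 5 = -12 + Q)
B = -3967 (B = 8 - (3949 + 26) = 8 - 1*3975 = 8 - 3975 = -3967)
1/(f(o(-1)) + B) = 1/((-12 + (-5 - 1)/(5 - 1)) - 3967) = 1/((-12 - 6/4) - 3967) = 1/((-12 + (1/4)*(-6)) - 3967) = 1/((-12 - 3/2) - 3967) = 1/(-27/2 - 3967) = 1/(-7961/2) = -2/7961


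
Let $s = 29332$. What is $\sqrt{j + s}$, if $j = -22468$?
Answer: $4 \sqrt{429} \approx 82.849$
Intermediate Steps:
$\sqrt{j + s} = \sqrt{-22468 + 29332} = \sqrt{6864} = 4 \sqrt{429}$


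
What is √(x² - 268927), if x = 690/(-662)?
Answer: 7*I*√601301878/331 ≈ 518.58*I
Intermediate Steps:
x = -345/331 (x = 690*(-1/662) = -345/331 ≈ -1.0423)
√(x² - 268927) = √((-345/331)² - 268927) = √(119025/109561 - 268927) = √(-29463792022/109561) = 7*I*√601301878/331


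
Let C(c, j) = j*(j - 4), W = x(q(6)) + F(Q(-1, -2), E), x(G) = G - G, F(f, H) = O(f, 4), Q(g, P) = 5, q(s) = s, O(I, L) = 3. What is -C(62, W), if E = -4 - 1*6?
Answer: 3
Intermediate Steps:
E = -10 (E = -4 - 6 = -10)
F(f, H) = 3
x(G) = 0
W = 3 (W = 0 + 3 = 3)
C(c, j) = j*(-4 + j)
-C(62, W) = -3*(-4 + 3) = -3*(-1) = -1*(-3) = 3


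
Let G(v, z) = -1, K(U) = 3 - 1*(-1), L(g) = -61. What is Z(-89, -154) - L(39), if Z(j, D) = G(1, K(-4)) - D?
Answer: 214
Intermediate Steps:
K(U) = 4 (K(U) = 3 + 1 = 4)
Z(j, D) = -1 - D
Z(-89, -154) - L(39) = (-1 - 1*(-154)) - 1*(-61) = (-1 + 154) + 61 = 153 + 61 = 214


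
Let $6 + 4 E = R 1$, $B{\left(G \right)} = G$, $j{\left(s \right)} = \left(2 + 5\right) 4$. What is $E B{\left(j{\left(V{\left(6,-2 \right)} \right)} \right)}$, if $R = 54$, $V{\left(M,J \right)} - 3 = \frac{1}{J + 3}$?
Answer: $336$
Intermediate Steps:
$V{\left(M,J \right)} = 3 + \frac{1}{3 + J}$ ($V{\left(M,J \right)} = 3 + \frac{1}{J + 3} = 3 + \frac{1}{3 + J}$)
$j{\left(s \right)} = 28$ ($j{\left(s \right)} = 7 \cdot 4 = 28$)
$E = 12$ ($E = - \frac{3}{2} + \frac{54 \cdot 1}{4} = - \frac{3}{2} + \frac{1}{4} \cdot 54 = - \frac{3}{2} + \frac{27}{2} = 12$)
$E B{\left(j{\left(V{\left(6,-2 \right)} \right)} \right)} = 12 \cdot 28 = 336$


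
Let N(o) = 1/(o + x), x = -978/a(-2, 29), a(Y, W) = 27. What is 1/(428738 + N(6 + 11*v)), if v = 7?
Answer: 421/180498707 ≈ 2.3324e-6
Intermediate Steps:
x = -326/9 (x = -978/27 = -978*1/27 = -326/9 ≈ -36.222)
N(o) = 1/(-326/9 + o) (N(o) = 1/(o - 326/9) = 1/(-326/9 + o))
1/(428738 + N(6 + 11*v)) = 1/(428738 + 9/(-326 + 9*(6 + 11*7))) = 1/(428738 + 9/(-326 + 9*(6 + 77))) = 1/(428738 + 9/(-326 + 9*83)) = 1/(428738 + 9/(-326 + 747)) = 1/(428738 + 9/421) = 1/(180498707/421) = 421/180498707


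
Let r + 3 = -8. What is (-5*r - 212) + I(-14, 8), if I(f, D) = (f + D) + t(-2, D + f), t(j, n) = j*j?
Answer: -159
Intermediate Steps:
t(j, n) = j**2
r = -11 (r = -3 - 8 = -11)
I(f, D) = 4 + D + f (I(f, D) = (f + D) + (-2)**2 = (D + f) + 4 = 4 + D + f)
(-5*r - 212) + I(-14, 8) = (-5*(-11) - 212) + (4 + 8 - 14) = (55 - 212) - 2 = -157 - 2 = -159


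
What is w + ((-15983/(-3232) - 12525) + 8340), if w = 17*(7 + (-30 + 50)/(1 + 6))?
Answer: -90778423/22624 ≈ -4012.5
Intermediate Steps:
w = 1173/7 (w = 17*(7 + 20/7) = 17*(69/7) = 1173/7 ≈ 167.57)
w + ((-15983/(-3232) - 12525) + 8340) = 1173/7 + ((-15983/(-3232) - 12525) + 8340) = 1173/7 + ((-15983*(-1/3232) - 12525) + 8340) = 1173/7 + ((15983/3232 - 12525) + 8340) = 1173/7 + (-40464817/3232 + 8340) = 1173/7 - 13509937/3232 = -90778423/22624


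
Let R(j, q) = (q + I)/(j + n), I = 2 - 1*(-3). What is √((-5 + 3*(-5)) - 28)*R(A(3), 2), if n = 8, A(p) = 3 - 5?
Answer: 14*I*√3/3 ≈ 8.0829*I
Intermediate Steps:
A(p) = -2
I = 5 (I = 2 + 3 = 5)
R(j, q) = (5 + q)/(8 + j) (R(j, q) = (q + 5)/(j + 8) = (5 + q)/(8 + j))
√((-5 + 3*(-5)) - 28)*R(A(3), 2) = √((-5 + 3*(-5)) - 28)*((5 + 2)/(8 - 2)) = √((-5 - 15) - 28)*(7/6) = √(-20 - 28)*((⅙)*7) = √(-48)*(7/6) = (4*I*√3)*(7/6) = 14*I*√3/3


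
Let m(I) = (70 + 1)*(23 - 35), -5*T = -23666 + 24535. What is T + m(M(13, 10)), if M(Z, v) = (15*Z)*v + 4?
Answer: -5129/5 ≈ -1025.8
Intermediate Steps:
M(Z, v) = 4 + 15*Z*v (M(Z, v) = 15*Z*v + 4 = 4 + 15*Z*v)
T = -869/5 (T = -(-23666 + 24535)/5 = -⅕*869 = -869/5 ≈ -173.80)
m(I) = -852 (m(I) = 71*(-12) = -852)
T + m(M(13, 10)) = -869/5 - 852 = -5129/5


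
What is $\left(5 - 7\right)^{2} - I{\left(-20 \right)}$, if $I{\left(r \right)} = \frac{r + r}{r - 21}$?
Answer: $\frac{124}{41} \approx 3.0244$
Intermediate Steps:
$I{\left(r \right)} = \frac{2 r}{-21 + r}$
$\left(5 - 7\right)^{2} - I{\left(-20 \right)} = \left(5 - 7\right)^{2} - 2 \left(-20\right) \frac{1}{-21 - 20} = \left(-2\right)^{2} - 2 \left(-20\right) \frac{1}{-41} = 4 - 2 \left(-20\right) \left(- \frac{1}{41}\right) = 4 - \frac{40}{41} = \frac{124}{41}$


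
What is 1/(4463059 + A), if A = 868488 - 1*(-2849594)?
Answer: 1/8181141 ≈ 1.2223e-7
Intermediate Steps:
A = 3718082 (A = 868488 + 2849594 = 3718082)
1/(4463059 + A) = 1/(4463059 + 3718082) = 1/8181141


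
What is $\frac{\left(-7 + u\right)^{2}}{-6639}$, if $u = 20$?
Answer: $- \frac{169}{6639} \approx -0.025456$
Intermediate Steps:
$\frac{\left(-7 + u\right)^{2}}{-6639} = \frac{\left(-7 + 20\right)^{2}}{-6639} = 13^{2} \left(- \frac{1}{6639}\right) = 169 \left(- \frac{1}{6639}\right) = - \frac{169}{6639}$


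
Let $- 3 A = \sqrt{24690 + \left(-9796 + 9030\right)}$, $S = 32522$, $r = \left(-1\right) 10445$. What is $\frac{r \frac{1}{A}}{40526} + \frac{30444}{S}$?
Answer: $\frac{15222}{16261} + \frac{31335 \sqrt{5981}}{484772012} \approx 0.9411$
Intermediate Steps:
$r = -10445$
$A = - \frac{2 \sqrt{5981}}{3}$ ($A = - \frac{\sqrt{24690 + \left(-9796 + 9030\right)}}{3} = - \frac{\sqrt{24690 - 766}}{3} = - \frac{\sqrt{23924}}{3} = - \frac{2 \sqrt{5981}}{3} \approx -51.558$)
$\frac{r \frac{1}{A}}{40526} + \frac{30444}{S} = \frac{\left(-10445\right) \frac{1}{\left(- \frac{2}{3}\right) \sqrt{5981}}}{40526} + \frac{30444}{32522} = - 10445 \left(- \frac{3 \sqrt{5981}}{11962}\right) \frac{1}{40526} + 30444 \cdot \frac{1}{32522} = \frac{31335 \sqrt{5981}}{11962} \cdot \frac{1}{40526} + \frac{15222}{16261} = \frac{31335 \sqrt{5981}}{484772012} + \frac{15222}{16261} = \frac{15222}{16261} + \frac{31335 \sqrt{5981}}{484772012}$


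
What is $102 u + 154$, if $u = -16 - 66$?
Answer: $-8210$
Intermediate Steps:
$u = -82$ ($u = -16 - 66 = -82$)
$102 u + 154 = 102 \left(-82\right) + 154 = -8364 + 154 = -8210$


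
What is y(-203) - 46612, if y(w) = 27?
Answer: -46585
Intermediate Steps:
y(-203) - 46612 = 27 - 46612 = -46585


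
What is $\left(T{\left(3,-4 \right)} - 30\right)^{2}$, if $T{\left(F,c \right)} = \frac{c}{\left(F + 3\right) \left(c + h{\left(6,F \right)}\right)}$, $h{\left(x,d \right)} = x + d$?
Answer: $\frac{204304}{225} \approx 908.02$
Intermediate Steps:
$h{\left(x,d \right)} = d + x$
$T{\left(F,c \right)} = \frac{c}{\left(3 + F\right) \left(6 + F + c\right)}$ ($T{\left(F,c \right)} = \frac{c}{\left(F + 3\right) \left(c + \left(F + 6\right)\right)} = \frac{c}{\left(3 + F\right) \left(c + \left(6 + F\right)\right)} = \frac{c}{\left(3 + F\right) \left(6 + F + c\right)}$)
$\left(T{\left(3,-4 \right)} - 30\right)^{2} = \left(- \frac{4}{18 + 3^{2} + 3 \left(-4\right) + 9 \cdot 3 + 3 \left(-4\right)} - 30\right)^{2} = \left(- \frac{4}{18 + 9 - 12 + 27 - 12} - 30\right)^{2} = \left(- \frac{4}{30} - 30\right)^{2} = \left(\left(-4\right) \frac{1}{30} - 30\right)^{2} = \left(- \frac{2}{15} - 30\right)^{2} = \left(- \frac{452}{15}\right)^{2} = \frac{204304}{225}$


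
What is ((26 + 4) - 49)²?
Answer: 361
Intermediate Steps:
((26 + 4) - 49)² = (30 - 49)² = (-19)² = 361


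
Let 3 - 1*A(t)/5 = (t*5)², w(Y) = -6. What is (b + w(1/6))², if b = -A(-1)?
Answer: 10816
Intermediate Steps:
A(t) = 15 - 125*t² (A(t) = 15 - 5*25*t² = 15 - 125*t²)
b = 110 (b = -(15 - 125*(-1)²) = -(15 - 125*1) = -(15 - 125) = -1*(-110) = 110)
(b + w(1/6))² = (110 - 6)² = 104² = 10816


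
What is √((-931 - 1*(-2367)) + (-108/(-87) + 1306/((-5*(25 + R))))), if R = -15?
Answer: √29668827/145 ≈ 37.565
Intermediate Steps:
√((-931 - 1*(-2367)) + (-108/(-87) + 1306/((-5*(25 + R))))) = √((-931 - 1*(-2367)) + (-108/(-87) + 1306/((-5*(25 - 15))))) = √((-931 + 2367) + (-108*(-1/87) + 1306/((-5*10)))) = √(1436 + (36/29 + 1306/(-50))) = √(1436 + (36/29 + 1306*(-1/50))) = √(1436 + (36/29 - 653/25)) = √(1436 - 18037/725) = √(1023063/725) = √29668827/145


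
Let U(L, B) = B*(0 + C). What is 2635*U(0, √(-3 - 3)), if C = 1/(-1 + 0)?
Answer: -2635*I*√6 ≈ -6454.4*I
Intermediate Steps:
C = -1 (C = 1/(-1) = -1)
U(L, B) = -B (U(L, B) = B*(0 - 1) = B*(-1) = -B)
2635*U(0, √(-3 - 3)) = 2635*(-√(-3 - 3)) = 2635*(-√(-6)) = 2635*(-I*√6) = -2635*I*√6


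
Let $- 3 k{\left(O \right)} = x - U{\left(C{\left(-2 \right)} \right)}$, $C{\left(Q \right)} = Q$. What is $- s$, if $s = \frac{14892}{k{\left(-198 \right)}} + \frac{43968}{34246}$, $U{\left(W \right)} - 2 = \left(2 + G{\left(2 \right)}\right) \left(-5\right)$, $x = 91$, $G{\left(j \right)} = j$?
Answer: $\frac{762590892}{1866407} \approx 408.59$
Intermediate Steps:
$U{\left(W \right)} = -18$ ($U{\left(W \right)} = 2 + \left(2 + 2\right) \left(-5\right) = 2 + 4 \left(-5\right) = 2 - 20 = -18$)
$k{\left(O \right)} = - \frac{109}{3}$ ($k{\left(O \right)} = - \frac{91 - -18}{3} = - \frac{91 + 18}{3} = \left(- \frac{1}{3}\right) 109 = - \frac{109}{3}$)
$s = - \frac{762590892}{1866407}$ ($s = \frac{14892}{- \frac{109}{3}} + \frac{43968}{34246} = 14892 \left(- \frac{3}{109}\right) + 43968 \cdot \frac{1}{34246} = - \frac{44676}{109} + \frac{21984}{17123} = - \frac{762590892}{1866407} \approx -408.59$)
$- s = \left(-1\right) \left(- \frac{762590892}{1866407}\right) = \frac{762590892}{1866407}$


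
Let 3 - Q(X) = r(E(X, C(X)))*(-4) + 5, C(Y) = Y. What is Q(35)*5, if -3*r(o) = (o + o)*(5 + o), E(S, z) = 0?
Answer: -10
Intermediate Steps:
r(o) = -2*o*(5 + o)/3 (r(o) = -(o + o)*(5 + o)/3 = -2*o*(5 + o)/3)
Q(X) = -2 (Q(X) = 3 - (-⅔*0*(5 + 0)*(-4) + 5) = 3 - (-⅔*0*5*(-4) + 5) = 3 - (0*(-4) + 5) = 3 - (0 + 5) = 3 - 1*5 = 3 - 5 = -2)
Q(35)*5 = -2*5 = -10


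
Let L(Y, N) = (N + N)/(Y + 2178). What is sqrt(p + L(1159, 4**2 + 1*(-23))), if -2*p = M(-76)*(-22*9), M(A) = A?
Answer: I*sqrt(83784067874)/3337 ≈ 86.741*I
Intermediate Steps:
L(Y, N) = 2*N/(2178 + Y) (L(Y, N) = (2*N)/(2178 + Y) = 2*N/(2178 + Y))
p = -7524 (p = -(-38)*(-22*9) = -(-38)*(-198) = -1/2*15048 = -7524)
sqrt(p + L(1159, 4**2 + 1*(-23))) = sqrt(-7524 + 2*(4**2 + 1*(-23))/(2178 + 1159)) = sqrt(-7524 + 2*(16 - 23)/3337) = sqrt(-7524 + 2*(-7)*(1/3337)) = sqrt(-7524 - 14/3337) = sqrt(-25107602/3337) = I*sqrt(83784067874)/3337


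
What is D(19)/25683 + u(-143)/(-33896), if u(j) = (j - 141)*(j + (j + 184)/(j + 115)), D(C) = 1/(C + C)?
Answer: -1053717563/870550968 ≈ -1.2104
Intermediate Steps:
D(C) = 1/(2*C)
u(j) = (-141 + j)*(j + (184 + j)/(115 + j))
D(19)/25683 + u(-143)/(-33896) = ((1/2)/19)/25683 + ((-25944 + (-143)**3 - 16172*(-143) - 25*(-143)**2)/(115 - 143))/(-33896) = ((1/2)*(1/19))*(1/25683) + ((-25944 - 2924207 + 2312596 - 25*20449)/(-28))*(-1/33896) = (1/38)*(1/25683) - (-25944 - 2924207 + 2312596 - 511225)/28*(-1/33896) = 1/975954 - 1/28*(-1148780)*(-1/33896) = 1/975954 + (287195/7)*(-1/33896) = 1/975954 - 287195/237272 = -1053717563/870550968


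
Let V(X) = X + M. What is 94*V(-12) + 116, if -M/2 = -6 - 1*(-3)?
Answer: -448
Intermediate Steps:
M = 6 (M = -2*(-6 - 1*(-3)) = -2*(-6 + 3) = -2*(-3) = 6)
V(X) = 6 + X (V(X) = X + 6 = 6 + X)
94*V(-12) + 116 = 94*(6 - 12) + 116 = 94*(-6) + 116 = -564 + 116 = -448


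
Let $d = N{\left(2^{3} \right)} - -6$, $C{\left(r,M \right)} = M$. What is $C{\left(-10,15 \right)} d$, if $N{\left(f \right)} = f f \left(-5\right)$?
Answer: $-4710$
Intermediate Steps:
$N{\left(f \right)} = - 5 f^{2}$ ($N{\left(f \right)} = f^{2} \left(-5\right) = - 5 f^{2}$)
$d = -314$ ($d = - 5 \left(2^{3}\right)^{2} - -6 = - 5 \cdot 8^{2} + 6 = \left(-5\right) 64 + 6 = -320 + 6 = -314$)
$C{\left(-10,15 \right)} d = 15 \left(-314\right) = -4710$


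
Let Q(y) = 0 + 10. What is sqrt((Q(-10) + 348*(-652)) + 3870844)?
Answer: sqrt(3643958) ≈ 1908.9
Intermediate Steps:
Q(y) = 10
sqrt((Q(-10) + 348*(-652)) + 3870844) = sqrt((10 + 348*(-652)) + 3870844) = sqrt((10 - 226896) + 3870844) = sqrt(-226886 + 3870844) = sqrt(3643958)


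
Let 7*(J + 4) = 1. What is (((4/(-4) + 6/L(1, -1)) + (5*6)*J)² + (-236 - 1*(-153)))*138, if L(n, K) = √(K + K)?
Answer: 91430520/49 + 676476*I*√2/7 ≈ 1.8659e+6 + 1.3667e+5*I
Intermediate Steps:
J = -27/7 (J = -4 + (⅐)*1 = -4 + ⅐ = -27/7 ≈ -3.8571)
L(n, K) = √2*√K (L(n, K) = √(2*K) = √2*√K)
(((4/(-4) + 6/L(1, -1)) + (5*6)*J)² + (-236 - 1*(-153)))*138 = (((4/(-4) + 6/((√2*√(-1)))) + (5*6)*(-27/7))² + (-236 - 1*(-153)))*138 = (((4*(-¼) + 6/((√2*I))) + 30*(-27/7))² + (-236 + 153))*138 = (((-1 + 6/((I*√2))) - 810/7)² - 83)*138 = (((-1 + 6*(-I*√2/2)) - 810/7)² - 83)*138 = (((-1 - 3*I*√2) - 810/7)² - 83)*138 = ((-817/7 - 3*I*√2)² - 83)*138 = (-83 + (-817/7 - 3*I*√2)²)*138 = -11454 + 138*(-817/7 - 3*I*√2)²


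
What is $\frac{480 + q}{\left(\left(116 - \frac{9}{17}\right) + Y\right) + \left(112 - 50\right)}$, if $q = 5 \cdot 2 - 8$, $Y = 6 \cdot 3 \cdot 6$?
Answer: $\frac{8194}{4853} \approx 1.6884$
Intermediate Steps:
$Y = 108$ ($Y = 18 \cdot 6 = 108$)
$q = 2$ ($q = 10 - 8 = 2$)
$\frac{480 + q}{\left(\left(116 - \frac{9}{17}\right) + Y\right) + \left(112 - 50\right)} = \frac{480 + 2}{\left(\left(116 - \frac{9}{17}\right) + 108\right) + \left(112 - 50\right)} = \frac{482}{\left(\left(116 - \frac{9}{17}\right) + 108\right) + 62} = \frac{482}{\left(\frac{1963}{17} + 108\right) + 62} = \frac{482}{\frac{3799}{17} + 62} = \frac{482}{\frac{4853}{17}} = 482 \cdot \frac{17}{4853} = \frac{8194}{4853}$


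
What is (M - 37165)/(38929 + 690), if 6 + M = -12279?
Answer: -49450/39619 ≈ -1.2481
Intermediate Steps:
M = -12285 (M = -6 - 12279 = -12285)
(M - 37165)/(38929 + 690) = (-12285 - 37165)/(38929 + 690) = -49450/39619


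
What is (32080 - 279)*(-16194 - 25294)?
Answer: -1319359888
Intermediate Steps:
(32080 - 279)*(-16194 - 25294) = 31801*(-41488) = -1319359888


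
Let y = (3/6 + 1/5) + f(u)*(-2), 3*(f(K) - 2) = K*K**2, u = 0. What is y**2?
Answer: 1089/100 ≈ 10.890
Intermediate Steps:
f(K) = 2 + K**3/3 (f(K) = 2 + (K*K**2)/3 = 2 + K**3/3)
y = -33/10 (y = (3/6 + 1/5) + (2 + (1/3)*0**3)*(-2) = (3*(1/6) + 1*(1/5)) + (2 + (1/3)*0)*(-2) = (1/2 + 1/5) + (2 + 0)*(-2) = 7/10 + 2*(-2) = 7/10 - 4 = -33/10 ≈ -3.3000)
y**2 = (-33/10)**2 = 1089/100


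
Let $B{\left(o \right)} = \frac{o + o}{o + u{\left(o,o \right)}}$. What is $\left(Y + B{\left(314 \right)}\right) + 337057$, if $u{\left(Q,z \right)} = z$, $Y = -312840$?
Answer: $24218$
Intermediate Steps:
$B{\left(o \right)} = 1$ ($B{\left(o \right)} = \frac{o + o}{o + o} = \frac{2 o}{2 o} = 2 o \frac{1}{2 o} = 1$)
$\left(Y + B{\left(314 \right)}\right) + 337057 = \left(-312840 + 1\right) + 337057 = -312839 + 337057 = 24218$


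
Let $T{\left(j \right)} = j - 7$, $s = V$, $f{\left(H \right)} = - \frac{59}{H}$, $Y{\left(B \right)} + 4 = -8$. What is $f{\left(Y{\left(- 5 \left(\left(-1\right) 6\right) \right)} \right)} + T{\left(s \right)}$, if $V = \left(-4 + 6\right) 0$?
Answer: $- \frac{25}{12} \approx -2.0833$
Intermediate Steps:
$Y{\left(B \right)} = -12$ ($Y{\left(B \right)} = -4 - 8 = -12$)
$V = 0$ ($V = 2 \cdot 0 = 0$)
$s = 0$
$T{\left(j \right)} = -7 + j$
$f{\left(Y{\left(- 5 \left(\left(-1\right) 6\right) \right)} \right)} + T{\left(s \right)} = - \frac{59}{-12} + \left(-7 + 0\right) = \left(-59\right) \left(- \frac{1}{12}\right) - 7 = \frac{59}{12} - 7 = - \frac{25}{12}$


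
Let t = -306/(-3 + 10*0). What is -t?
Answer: -102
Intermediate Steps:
t = 102 (t = -306/(-3 + 0) = -306/(-3) = -306*(-⅓) = 102)
-t = -1*102 = -102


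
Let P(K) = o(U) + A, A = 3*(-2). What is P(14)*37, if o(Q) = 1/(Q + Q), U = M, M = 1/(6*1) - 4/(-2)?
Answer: -2775/13 ≈ -213.46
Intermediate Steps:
M = 13/6 (M = (⅙)*1 - 4*(-½) = ⅙ + 2 = 13/6 ≈ 2.1667)
U = 13/6 ≈ 2.1667
o(Q) = 1/(2*Q)
A = -6
P(K) = -75/13 (P(K) = 1/(2*(13/6)) - 6 = (½)*(6/13) - 6 = 3/13 - 6 = -75/13)
P(14)*37 = -75/13*37 = -2775/13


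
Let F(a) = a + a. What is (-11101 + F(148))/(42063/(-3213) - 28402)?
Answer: 1653165/4347509 ≈ 0.38026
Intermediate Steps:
F(a) = 2*a
(-11101 + F(148))/(42063/(-3213) - 28402) = (-11101 + 2*148)/(42063/(-3213) - 28402) = (-11101 + 296)/(42063*(-1/3213) - 28402) = -10805/(-2003/153 - 28402) = -10805/(-4347509/153) = -10805*(-153/4347509) = 1653165/4347509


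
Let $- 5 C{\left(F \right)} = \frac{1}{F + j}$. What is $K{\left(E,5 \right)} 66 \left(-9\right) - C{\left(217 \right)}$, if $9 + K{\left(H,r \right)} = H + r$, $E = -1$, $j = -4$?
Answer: $\frac{3163051}{1065} \approx 2970.0$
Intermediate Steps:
$K{\left(H,r \right)} = -9 + H + r$ ($K{\left(H,r \right)} = -9 + \left(H + r\right) = -9 + H + r$)
$C{\left(F \right)} = - \frac{1}{5 \left(-4 + F\right)}$ ($C{\left(F \right)} = - \frac{1}{5 \left(F - 4\right)} = - \frac{1}{5 \left(-4 + F\right)}$)
$K{\left(E,5 \right)} 66 \left(-9\right) - C{\left(217 \right)} = \left(-9 - 1 + 5\right) 66 \left(-9\right) - - \frac{1}{-20 + 5 \cdot 217} = \left(-5\right) 66 \left(-9\right) - - \frac{1}{-20 + 1085} = \left(-330\right) \left(-9\right) - - \frac{1}{1065} = 2970 - \left(-1\right) \frac{1}{1065} = 2970 - - \frac{1}{1065} = 2970 + \frac{1}{1065} = \frac{3163051}{1065}$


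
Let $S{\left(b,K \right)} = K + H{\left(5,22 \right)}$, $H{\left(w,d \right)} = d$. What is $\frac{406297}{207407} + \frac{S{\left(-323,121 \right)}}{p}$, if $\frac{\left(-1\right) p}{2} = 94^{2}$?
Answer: $\frac{7150421383}{3665296504} \approx 1.9508$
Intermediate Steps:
$S{\left(b,K \right)} = 22 + K$ ($S{\left(b,K \right)} = K + 22 = 22 + K$)
$p = -17672$ ($p = - 2 \cdot 94^{2} = \left(-2\right) 8836 = -17672$)
$\frac{406297}{207407} + \frac{S{\left(-323,121 \right)}}{p} = \frac{406297}{207407} + \frac{22 + 121}{-17672} = 406297 \cdot \frac{1}{207407} + 143 \left(- \frac{1}{17672}\right) = \frac{406297}{207407} - \frac{143}{17672} = \frac{7150421383}{3665296504}$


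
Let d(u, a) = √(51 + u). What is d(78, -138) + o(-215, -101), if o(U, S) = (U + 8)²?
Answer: 42849 + √129 ≈ 42860.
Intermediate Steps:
o(U, S) = (8 + U)²
d(78, -138) + o(-215, -101) = √(51 + 78) + (8 - 215)² = √129 + (-207)² = √129 + 42849 = 42849 + √129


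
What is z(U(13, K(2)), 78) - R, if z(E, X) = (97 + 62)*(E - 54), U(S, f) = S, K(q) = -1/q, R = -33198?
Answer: 26679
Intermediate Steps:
z(E, X) = -8586 + 159*E (z(E, X) = 159*(-54 + E) = -8586 + 159*E)
z(U(13, K(2)), 78) - R = (-8586 + 159*13) - 1*(-33198) = (-8586 + 2067) + 33198 = -6519 + 33198 = 26679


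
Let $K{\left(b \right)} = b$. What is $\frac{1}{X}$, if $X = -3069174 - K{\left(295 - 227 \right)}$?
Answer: $- \frac{1}{3069242} \approx -3.2581 \cdot 10^{-7}$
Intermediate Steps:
$X = -3069242$ ($X = -3069174 - \left(295 - 227\right) = -3069174 - 68 = -3069242$)
$\frac{1}{X} = \frac{1}{-3069242} = - \frac{1}{3069242}$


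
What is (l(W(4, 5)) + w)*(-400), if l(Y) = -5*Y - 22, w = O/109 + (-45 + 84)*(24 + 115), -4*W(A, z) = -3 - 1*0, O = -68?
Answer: -235205700/109 ≈ -2.1579e+6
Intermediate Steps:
W(A, z) = 3/4 (W(A, z) = -(-3 - 1*0)/4 = -(-3 + 0)/4 = -1/4*(-3) = 3/4)
w = 590821/109 (w = -68/109 + (-45 + 84)*(24 + 115) = -68*1/109 + 39*139 = -68/109 + 5421 = 590821/109 ≈ 5420.4)
l(Y) = -22 - 5*Y
(l(W(4, 5)) + w)*(-400) = ((-22 - 5*3/4) + 590821/109)*(-400) = ((-22 - 15/4) + 590821/109)*(-400) = (-103/4 + 590821/109)*(-400) = (2352057/436)*(-400) = -235205700/109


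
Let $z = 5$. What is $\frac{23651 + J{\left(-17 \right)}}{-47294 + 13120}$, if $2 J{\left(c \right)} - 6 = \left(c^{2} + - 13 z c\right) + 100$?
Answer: $- \frac{24401}{34174} \approx -0.71402$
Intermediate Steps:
$J{\left(c \right)} = 53 + \frac{c^{2}}{2} - \frac{65 c}{2}$ ($J{\left(c \right)} = 3 + \frac{\left(c^{2} + \left(-13\right) 5 c\right) + 100}{2} = 3 + \frac{\left(c^{2} - 65 c\right) + 100}{2} = 3 + \frac{100 + c^{2} - 65 c}{2} = 3 + \left(50 + \frac{c^{2}}{2} - \frac{65 c}{2}\right) = 53 + \frac{c^{2}}{2} - \frac{65 c}{2}$)
$\frac{23651 + J{\left(-17 \right)}}{-47294 + 13120} = \frac{23651 + \left(53 + \frac{\left(-17\right)^{2}}{2} - - \frac{1105}{2}\right)}{-47294 + 13120} = \frac{23651 + \left(53 + \frac{1}{2} \cdot 289 + \frac{1105}{2}\right)}{-34174} = \left(23651 + \left(53 + \frac{289}{2} + \frac{1105}{2}\right)\right) \left(- \frac{1}{34174}\right) = \left(23651 + 750\right) \left(- \frac{1}{34174}\right) = 24401 \left(- \frac{1}{34174}\right) = - \frac{24401}{34174}$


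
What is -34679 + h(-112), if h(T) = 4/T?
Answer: -971013/28 ≈ -34679.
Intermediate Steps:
-34679 + h(-112) = -34679 + 4/(-112) = -34679 + 4*(-1/112) = -34679 - 1/28 = -971013/28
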